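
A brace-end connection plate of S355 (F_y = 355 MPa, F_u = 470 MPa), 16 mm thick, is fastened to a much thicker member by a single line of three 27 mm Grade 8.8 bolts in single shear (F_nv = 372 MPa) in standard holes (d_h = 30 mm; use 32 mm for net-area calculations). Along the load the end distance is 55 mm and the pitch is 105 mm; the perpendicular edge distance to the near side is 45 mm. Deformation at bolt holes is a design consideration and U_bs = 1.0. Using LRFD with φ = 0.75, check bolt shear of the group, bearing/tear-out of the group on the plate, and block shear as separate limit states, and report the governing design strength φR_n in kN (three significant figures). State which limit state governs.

Bolt shear: A_b = π·27²/4 = 572.6 mm²; R_n = 372 × 572.6 × 3 × 1 / 1000 = 639 kN → 0.75 × 639 = 479 kN.
Bearing: edge l_c = 40, r_n = 361 kN; interior l_c = 75, r_n = 487.3 kN; R_n = 361 + 2·487.3 = 1336 kN → 1000 kN.
Block shear: A_gv = 4240, A_nv = 2960, A_nt = 464 mm²; R_n = min(0.6F_uA_nv, 0.6F_yA_gv) + U_bs·F_u·A_nt = 1053 kN → 790 kN.
Bolt shear governs: 479 kN.

479 kN (bolt shear governs)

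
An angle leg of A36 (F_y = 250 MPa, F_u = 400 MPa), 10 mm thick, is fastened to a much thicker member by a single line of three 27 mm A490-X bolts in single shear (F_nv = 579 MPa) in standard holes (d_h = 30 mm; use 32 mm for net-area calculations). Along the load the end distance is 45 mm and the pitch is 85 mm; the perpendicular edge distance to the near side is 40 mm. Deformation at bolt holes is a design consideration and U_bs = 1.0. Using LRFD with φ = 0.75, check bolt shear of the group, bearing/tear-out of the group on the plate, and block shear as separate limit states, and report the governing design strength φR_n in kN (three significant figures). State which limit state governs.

314 kN (block shear governs)

Bolt shear: A_b = π·27²/4 = 572.6 mm²; R_n = 579 × 572.6 × 3 × 1 / 1000 = 994.5 kN → 0.75 × 994.5 = 746 kN.
Bearing: edge l_c = 30, r_n = 144 kN; interior l_c = 55, r_n = 259.2 kN; R_n = 144 + 2·259.2 = 662.4 kN → 497 kN.
Block shear: A_gv = 2150, A_nv = 1350, A_nt = 240 mm²; R_n = min(0.6F_uA_nv, 0.6F_yA_gv) + U_bs·F_u·A_nt = 418.5 kN → 314 kN.
Block shear governs: 314 kN.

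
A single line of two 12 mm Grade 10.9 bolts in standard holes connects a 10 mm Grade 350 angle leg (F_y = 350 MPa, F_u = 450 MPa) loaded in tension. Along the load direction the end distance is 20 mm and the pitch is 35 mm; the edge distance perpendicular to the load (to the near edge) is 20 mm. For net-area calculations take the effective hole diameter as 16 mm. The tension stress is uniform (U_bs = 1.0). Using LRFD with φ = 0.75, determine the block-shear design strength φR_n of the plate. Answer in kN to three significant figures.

103 kN

Shear plane L_v = 20 + 1·35 = 55 mm; A_gv = 55 × 10 = 550 mm².
A_nv = (55 − 1.5·16) × 10 = 310 mm².
A_nt = (20 − 0.5·16) × 10 = 120 mm².
0.6 F_u A_nv = 83.7 kN; 0.6 F_y A_gv = 115.5 kN → shear rupture governs the shear term.
R_n = 83.7 + 1.0 × 450 × 120 / 1000 = 137.7 kN.
Design strength φR_n = 0.75 × 137.7 = 103 kN.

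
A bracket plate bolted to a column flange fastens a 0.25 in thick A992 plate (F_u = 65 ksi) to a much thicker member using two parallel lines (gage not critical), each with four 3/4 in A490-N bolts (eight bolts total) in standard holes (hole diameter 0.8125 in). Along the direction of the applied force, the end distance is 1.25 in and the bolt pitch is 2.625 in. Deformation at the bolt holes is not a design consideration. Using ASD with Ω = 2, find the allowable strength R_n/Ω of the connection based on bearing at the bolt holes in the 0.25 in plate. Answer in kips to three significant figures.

130 kips

Per bolt r_n = 1.5 l_c t F_u ≤ 3.0 d t F_u; upper limit = 3.0 × 0.75 × 0.25 × 65 = 36.56 kips.
Edge bolt: l_c = 1.25 − 0.8125/2 = 0.8438 in → 1.5 × 0.8438 × 0.25 × 65 = 20.57 → r_n = 20.57 kips.
Interior bolts: l_c = 2.625 − 0.8125 = 1.812 in → 1.5 × 1.812 × 0.25 × 65 = 44.18 → r_n = 36.56 kips.
R_n = 2 × 20.57 + 6 × 36.56 = 260.5 kips.
Allowable strength R_n/Ω = 260.5 / 2 = 130 kips.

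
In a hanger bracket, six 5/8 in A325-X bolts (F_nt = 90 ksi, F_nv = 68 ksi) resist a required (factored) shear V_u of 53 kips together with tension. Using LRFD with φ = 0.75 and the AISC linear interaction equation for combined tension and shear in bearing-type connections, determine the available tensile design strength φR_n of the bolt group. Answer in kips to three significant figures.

A_b = π·0.625²/4 = 0.3068 in²; f_rv = 53 / (6 × 0.3068) = 28.79 ksi.
F'_nt = 1.3 F_nt − (F_nt / φF_nv) f_rv = 1.3·90 − (90/(0.75·68))·28.79 = 66.19 ksi, capped at F_nt → F'_nt = 66.19 ksi.
R_n = F'_nt · A_b · n = 66.19 × 0.3068 × 6 = 121.8 kips.
Design strength φR_n = 0.75 × 121.8 = 91.4 kips.

91.4 kips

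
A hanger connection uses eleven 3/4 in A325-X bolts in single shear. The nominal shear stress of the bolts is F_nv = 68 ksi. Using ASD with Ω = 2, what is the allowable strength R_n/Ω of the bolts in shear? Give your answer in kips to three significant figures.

165 kips

A_b = π × 0.75² / 4 = 0.4418 in².
R_n = F_nv · A_b · n · n_s = 68 × 0.4418 × 11 × 1 = 330.5 kips.
Allowable strength R_n/Ω = 330.5 / 2 = 165 kips.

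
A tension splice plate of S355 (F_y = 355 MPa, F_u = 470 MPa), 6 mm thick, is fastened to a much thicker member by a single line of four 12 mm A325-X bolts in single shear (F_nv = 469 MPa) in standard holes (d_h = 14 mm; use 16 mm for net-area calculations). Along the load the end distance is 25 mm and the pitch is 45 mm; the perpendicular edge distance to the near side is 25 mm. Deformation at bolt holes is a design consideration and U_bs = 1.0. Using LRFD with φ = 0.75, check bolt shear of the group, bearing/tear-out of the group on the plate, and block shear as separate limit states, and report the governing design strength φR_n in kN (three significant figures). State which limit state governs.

159 kN (bolt shear governs)

Bolt shear: A_b = π·12²/4 = 113.1 mm²; R_n = 469 × 113.1 × 4 × 1 / 1000 = 212.2 kN → 0.75 × 212.2 = 159 kN.
Bearing: edge l_c = 18, r_n = 60.91 kN; interior l_c = 31, r_n = 81.22 kN; R_n = 60.91 + 3·81.22 = 304.6 kN → 228 kN.
Block shear: A_gv = 960, A_nv = 624, A_nt = 102 mm²; R_n = min(0.6F_uA_nv, 0.6F_yA_gv) + U_bs·F_u·A_nt = 223.9 kN → 168 kN.
Bolt shear governs: 159 kN.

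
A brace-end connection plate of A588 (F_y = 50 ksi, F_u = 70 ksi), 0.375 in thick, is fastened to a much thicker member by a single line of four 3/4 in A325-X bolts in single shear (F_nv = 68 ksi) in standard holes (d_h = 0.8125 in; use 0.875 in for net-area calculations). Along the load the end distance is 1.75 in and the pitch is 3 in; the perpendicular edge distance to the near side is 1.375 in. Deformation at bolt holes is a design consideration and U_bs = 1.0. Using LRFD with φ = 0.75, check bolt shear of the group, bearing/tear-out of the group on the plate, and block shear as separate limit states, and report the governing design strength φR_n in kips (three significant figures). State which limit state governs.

Bolt shear: A_b = π·0.75²/4 = 0.4418 in²; R_n = 68 × 0.4418 × 4 × 1 = 120.2 kips → 0.75 × 120.2 = 90.1 kips.
Bearing: edge l_c = 1.344, r_n = 42.33 kips; interior l_c = 2.188, r_n = 47.25 kips; R_n = 42.33 + 3·47.25 = 184.1 kips → 138 kips.
Block shear: A_gv = 4.031, A_nv = 2.883, A_nt = 0.3516 in²; R_n = min(0.6F_uA_nv, 0.6F_yA_gv) + U_bs·F_u·A_nt = 145.5 kips → 109 kips.
Bolt shear governs: 90.1 kips.

90.1 kips (bolt shear governs)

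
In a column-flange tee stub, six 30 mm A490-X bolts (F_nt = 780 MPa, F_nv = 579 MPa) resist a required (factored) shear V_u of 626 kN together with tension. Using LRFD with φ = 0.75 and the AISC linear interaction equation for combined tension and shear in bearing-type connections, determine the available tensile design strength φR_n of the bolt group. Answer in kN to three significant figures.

A_b = π·30²/4 = 706.9 mm²; f_rv = 626 × 1000 / (6 × 706.9) = 147.6 MPa.
F'_nt = 1.3 F_nt − (F_nt / φF_nv) f_rv = 1.3·780 − (780/(0.75·579))·147.6 = 748.9 MPa, capped at F_nt → F'_nt = 748.9 MPa.
R_n = F'_nt · A_b · n = 748.9 × 706.9 × 6 / 1000 = 3176 kN.
Design strength φR_n = 0.75 × 3176 = 2380 kN.

2380 kN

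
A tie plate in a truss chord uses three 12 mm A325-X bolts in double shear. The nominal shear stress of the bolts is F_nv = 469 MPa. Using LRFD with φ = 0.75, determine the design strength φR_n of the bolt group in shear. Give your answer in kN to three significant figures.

239 kN

A_b = π × 12² / 4 = 113.1 mm².
R_n = F_nv · A_b · n · n_s = 469 × 113.1 × 3 × 2 / 1000 = 318.3 kN.
Design strength φR_n = 0.75 × 318.3 = 239 kN.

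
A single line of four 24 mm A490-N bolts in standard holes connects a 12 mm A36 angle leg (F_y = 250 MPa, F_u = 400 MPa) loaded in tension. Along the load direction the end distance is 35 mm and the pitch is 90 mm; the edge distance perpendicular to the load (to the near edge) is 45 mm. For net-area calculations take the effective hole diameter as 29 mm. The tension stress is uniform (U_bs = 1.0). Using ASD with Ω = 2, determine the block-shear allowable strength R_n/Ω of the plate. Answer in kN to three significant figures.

348 kN

Shear plane L_v = 35 + 3·90 = 305 mm; A_gv = 305 × 12 = 3660 mm².
A_nv = (305 − 3.5·29) × 12 = 2442 mm².
A_nt = (45 − 0.5·29) × 12 = 366 mm².
0.6 F_u A_nv = 586.1 kN; 0.6 F_y A_gv = 549 kN → shear yielding governs the shear term.
R_n = 549 + 1.0 × 400 × 366 / 1000 = 695.4 kN.
Allowable strength R_n/Ω = 695.4 / 2 = 348 kN.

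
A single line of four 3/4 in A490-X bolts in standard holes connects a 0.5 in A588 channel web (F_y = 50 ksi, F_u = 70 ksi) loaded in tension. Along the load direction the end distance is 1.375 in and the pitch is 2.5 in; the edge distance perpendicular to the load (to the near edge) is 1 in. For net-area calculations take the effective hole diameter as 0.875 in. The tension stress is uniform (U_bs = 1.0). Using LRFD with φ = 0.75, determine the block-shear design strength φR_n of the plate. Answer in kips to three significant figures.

106 kips

Shear plane L_v = 1.375 + 3·2.5 = 8.875 in; A_gv = 8.875 × 0.5 = 4.438 in².
A_nv = (8.875 − 3.5·0.875) × 0.5 = 2.906 in².
A_nt = (1 − 0.5·0.875) × 0.5 = 0.2812 in².
0.6 F_u A_nv = 122.1 kips; 0.6 F_y A_gv = 133.1 kips → shear rupture governs the shear term.
R_n = 122.1 + 1.0 × 70 × 0.2812 = 141.8 kips.
Design strength φR_n = 0.75 × 141.8 = 106 kips.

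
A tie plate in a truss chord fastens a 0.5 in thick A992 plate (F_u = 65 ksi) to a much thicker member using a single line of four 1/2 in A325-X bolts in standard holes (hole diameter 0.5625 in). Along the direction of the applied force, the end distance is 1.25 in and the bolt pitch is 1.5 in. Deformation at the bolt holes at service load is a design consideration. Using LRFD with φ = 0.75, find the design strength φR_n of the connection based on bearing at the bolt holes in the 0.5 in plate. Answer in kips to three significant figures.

Per bolt r_n = 1.2 l_c t F_u ≤ 2.4 d t F_u; upper limit = 2.4 × 0.5 × 0.5 × 65 = 39 kips.
Edge bolt: l_c = 1.25 − 0.5625/2 = 0.9688 in → 1.2 × 0.9688 × 0.5 × 65 = 37.78 → r_n = 37.78 kips.
Interior bolts: l_c = 1.5 − 0.5625 = 0.9375 in → 1.2 × 0.9375 × 0.5 × 65 = 36.56 → r_n = 36.56 kips.
R_n = 1 × 37.78 + 3 × 36.56 = 147.5 kips.
Design strength φR_n = 0.75 × 147.5 = 111 kips.

111 kips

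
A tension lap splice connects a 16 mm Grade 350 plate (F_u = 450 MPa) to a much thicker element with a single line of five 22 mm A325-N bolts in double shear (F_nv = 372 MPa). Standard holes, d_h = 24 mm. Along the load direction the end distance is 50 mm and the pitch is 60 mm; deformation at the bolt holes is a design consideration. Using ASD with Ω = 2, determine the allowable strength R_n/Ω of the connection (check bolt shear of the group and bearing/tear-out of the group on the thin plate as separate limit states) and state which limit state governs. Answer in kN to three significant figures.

Bolt shear: A_b = π·22²/4 = 380.1 mm²; R_n = 372 × 380.1 × 5 × 2 / 1000 = 1414 kN → 1414 / 2 = 707 kN.
Bearing (1.2 l_c t F_u ≤ 2.4 d t F_u): upper limit = 2.4·22·16·450 / 1000 = 380.2 kN.
  Edge l_c = 50 − 24/2 = 38 → r_n = 328.3 kN; interior l_c = 60 − 24 = 36 → r_n = 311 kN.
  R_n,bearing = 1·328.3 + 4·311 = 1572 kN → 1572 / 2 = 786 kN.
Bolt shear governs: 707 kN.

707 kN (bolt shear governs)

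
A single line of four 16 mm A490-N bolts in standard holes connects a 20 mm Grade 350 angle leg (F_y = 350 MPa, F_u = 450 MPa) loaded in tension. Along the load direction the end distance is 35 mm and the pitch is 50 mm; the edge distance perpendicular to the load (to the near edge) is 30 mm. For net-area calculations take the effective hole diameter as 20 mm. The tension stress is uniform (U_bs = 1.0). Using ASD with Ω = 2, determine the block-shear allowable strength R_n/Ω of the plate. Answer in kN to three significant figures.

400 kN

Shear plane L_v = 35 + 3·50 = 185 mm; A_gv = 185 × 20 = 3700 mm².
A_nv = (185 − 3.5·20) × 20 = 2300 mm².
A_nt = (30 − 0.5·20) × 20 = 400 mm².
0.6 F_u A_nv = 621 kN; 0.6 F_y A_gv = 777 kN → shear rupture governs the shear term.
R_n = 621 + 1.0 × 450 × 400 / 1000 = 801 kN.
Allowable strength R_n/Ω = 801 / 2 = 400 kN.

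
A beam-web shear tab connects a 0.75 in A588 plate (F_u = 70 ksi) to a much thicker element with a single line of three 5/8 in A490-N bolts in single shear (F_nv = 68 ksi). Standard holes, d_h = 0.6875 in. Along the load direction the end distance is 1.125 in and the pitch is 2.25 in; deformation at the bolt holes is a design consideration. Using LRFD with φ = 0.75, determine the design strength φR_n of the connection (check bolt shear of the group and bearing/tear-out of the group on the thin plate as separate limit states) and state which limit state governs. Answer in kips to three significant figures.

46.9 kips (bolt shear governs)

Bolt shear: A_b = π·0.625²/4 = 0.3068 in²; R_n = 68 × 0.3068 × 3 × 1 = 62.59 kips → 0.75 × 62.59 = 46.9 kips.
Bearing (1.2 l_c t F_u ≤ 2.4 d t F_u): upper limit = 2.4·0.625·0.75·70 = 78.75 kips.
  Edge l_c = 1.125 − 0.6875/2 = 0.7812 → r_n = 49.22 kips; interior l_c = 2.25 − 0.6875 = 1.562 → r_n = 78.75 kips.
  R_n,bearing = 1·49.22 + 2·78.75 = 206.7 kips → 0.75 × 206.7 = 155 kips.
Bolt shear governs: 46.9 kips.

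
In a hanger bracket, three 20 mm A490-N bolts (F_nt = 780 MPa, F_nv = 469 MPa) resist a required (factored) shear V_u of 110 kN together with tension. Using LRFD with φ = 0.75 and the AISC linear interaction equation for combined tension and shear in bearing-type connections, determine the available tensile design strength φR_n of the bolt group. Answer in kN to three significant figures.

534 kN

A_b = π·20²/4 = 314.2 mm²; f_rv = 110 × 1000 / (3 × 314.2) = 116.7 MPa.
F'_nt = 1.3 F_nt − (F_nt / φF_nv) f_rv = 1.3·780 − (780/(0.75·469))·116.7 = 755.2 MPa, capped at F_nt → F'_nt = 755.2 MPa.
R_n = F'_nt · A_b · n = 755.2 × 314.2 × 3 / 1000 = 711.7 kN.
Design strength φR_n = 0.75 × 711.7 = 534 kN.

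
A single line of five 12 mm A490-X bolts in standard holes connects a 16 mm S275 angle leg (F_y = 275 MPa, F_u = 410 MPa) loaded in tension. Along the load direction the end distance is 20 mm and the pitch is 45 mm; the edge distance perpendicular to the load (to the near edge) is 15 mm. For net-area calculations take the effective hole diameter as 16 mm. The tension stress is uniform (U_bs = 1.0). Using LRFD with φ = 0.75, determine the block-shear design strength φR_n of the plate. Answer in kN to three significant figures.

412 kN

Shear plane L_v = 20 + 4·45 = 200 mm; A_gv = 200 × 16 = 3200 mm².
A_nv = (200 − 4.5·16) × 16 = 2048 mm².
A_nt = (15 − 0.5·16) × 16 = 112 mm².
0.6 F_u A_nv = 503.8 kN; 0.6 F_y A_gv = 528 kN → shear rupture governs the shear term.
R_n = 503.8 + 1.0 × 410 × 112 / 1000 = 549.7 kN.
Design strength φR_n = 0.75 × 549.7 = 412 kN.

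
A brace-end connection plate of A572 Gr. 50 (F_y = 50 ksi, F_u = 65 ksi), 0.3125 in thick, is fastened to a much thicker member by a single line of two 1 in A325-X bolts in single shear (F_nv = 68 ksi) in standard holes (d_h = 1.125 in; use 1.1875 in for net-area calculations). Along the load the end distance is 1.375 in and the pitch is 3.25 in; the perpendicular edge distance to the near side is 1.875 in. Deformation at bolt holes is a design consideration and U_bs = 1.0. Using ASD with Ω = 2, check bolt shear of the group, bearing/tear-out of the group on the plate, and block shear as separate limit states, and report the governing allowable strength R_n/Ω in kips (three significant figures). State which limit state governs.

Bolt shear: A_b = π·1²/4 = 0.7854 in²; R_n = 68 × 0.7854 × 2 × 1 = 106.8 kips → 106.8 / 2 = 53.4 kips.
Bearing: edge l_c = 0.8125, r_n = 19.8 kips; interior l_c = 2.125, r_n = 48.75 kips; R_n = 19.8 + 1·48.75 = 68.55 kips → 34.3 kips.
Block shear: A_gv = 1.445, A_nv = 0.8887, A_nt = 0.4004 in²; R_n = min(0.6F_uA_nv, 0.6F_yA_gv) + U_bs·F_u·A_nt = 60.68 kips → 30.3 kips.
Block shear governs: 30.3 kips.

30.3 kips (block shear governs)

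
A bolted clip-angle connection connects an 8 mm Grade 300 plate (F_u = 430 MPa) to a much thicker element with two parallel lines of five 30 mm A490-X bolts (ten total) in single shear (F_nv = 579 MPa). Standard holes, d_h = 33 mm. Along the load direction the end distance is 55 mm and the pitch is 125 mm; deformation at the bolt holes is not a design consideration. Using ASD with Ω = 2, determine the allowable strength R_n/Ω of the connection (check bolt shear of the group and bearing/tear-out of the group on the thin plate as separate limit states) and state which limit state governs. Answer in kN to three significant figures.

1440 kN (bearing governs)

Bolt shear: A_b = π·30²/4 = 706.9 mm²; R_n = 579 × 706.9 × 10 × 1 / 1000 = 4093 kN → 4093 / 2 = 2050 kN.
Bearing (1.5 l_c t F_u ≤ 3.0 d t F_u): upper limit = 3.0·30·8·430 / 1000 = 309.6 kN.
  Edge l_c = 55 − 33/2 = 38.5 → r_n = 198.7 kN; interior l_c = 125 − 33 = 92 → r_n = 309.6 kN.
  R_n,bearing = 2·198.7 + 8·309.6 = 2874 kN → 2874 / 2 = 1440 kN.
Bearing governs: 1440 kN.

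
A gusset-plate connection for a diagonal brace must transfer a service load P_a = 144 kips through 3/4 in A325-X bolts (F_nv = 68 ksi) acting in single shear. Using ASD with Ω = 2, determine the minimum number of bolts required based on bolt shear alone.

A_b = π·0.75²/4 = 0.4418 in².
Per-bolt allowable strength R_n/Ω = 68 × 0.4418 × 1 / 2 = 15.02 kips.
n ≥ 144 / 15.02 = 9.587 → use 10 bolts.

10 bolts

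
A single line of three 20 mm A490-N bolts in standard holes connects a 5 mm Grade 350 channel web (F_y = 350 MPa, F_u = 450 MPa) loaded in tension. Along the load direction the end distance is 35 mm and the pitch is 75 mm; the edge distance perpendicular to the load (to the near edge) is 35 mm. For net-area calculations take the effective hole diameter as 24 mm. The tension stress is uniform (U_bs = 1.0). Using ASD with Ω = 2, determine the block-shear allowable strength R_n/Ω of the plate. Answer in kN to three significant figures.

Shear plane L_v = 35 + 2·75 = 185 mm; A_gv = 185 × 5 = 925 mm².
A_nv = (185 − 2.5·24) × 5 = 625 mm².
A_nt = (35 − 0.5·24) × 5 = 115 mm².
0.6 F_u A_nv = 168.8 kN; 0.6 F_y A_gv = 194.2 kN → shear rupture governs the shear term.
R_n = 168.8 + 1.0 × 450 × 115 / 1000 = 220.5 kN.
Allowable strength R_n/Ω = 220.5 / 2 = 110 kN.

110 kN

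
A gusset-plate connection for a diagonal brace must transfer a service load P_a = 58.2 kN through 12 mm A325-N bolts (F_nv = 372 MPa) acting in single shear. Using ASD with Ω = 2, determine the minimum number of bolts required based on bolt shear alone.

A_b = π·12²/4 = 113.1 mm².
Per-bolt allowable strength R_n/Ω = 372 × 113.1 × 1 / 1000 / 2 = 21.04 kN.
n ≥ 58.2 / 21.04 = 2.767 → use 3 bolts.

3 bolts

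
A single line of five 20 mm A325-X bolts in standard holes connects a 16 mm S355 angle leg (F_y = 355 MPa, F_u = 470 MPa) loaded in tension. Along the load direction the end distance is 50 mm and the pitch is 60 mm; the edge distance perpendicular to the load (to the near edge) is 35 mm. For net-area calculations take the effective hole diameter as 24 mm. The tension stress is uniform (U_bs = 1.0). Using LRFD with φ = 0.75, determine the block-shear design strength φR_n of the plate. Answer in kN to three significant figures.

746 kN

Shear plane L_v = 50 + 4·60 = 290 mm; A_gv = 290 × 16 = 4640 mm².
A_nv = (290 − 4.5·24) × 16 = 2912 mm².
A_nt = (35 − 0.5·24) × 16 = 368 mm².
0.6 F_u A_nv = 821.2 kN; 0.6 F_y A_gv = 988.3 kN → shear rupture governs the shear term.
R_n = 821.2 + 1.0 × 470 × 368 / 1000 = 994.1 kN.
Design strength φR_n = 0.75 × 994.1 = 746 kN.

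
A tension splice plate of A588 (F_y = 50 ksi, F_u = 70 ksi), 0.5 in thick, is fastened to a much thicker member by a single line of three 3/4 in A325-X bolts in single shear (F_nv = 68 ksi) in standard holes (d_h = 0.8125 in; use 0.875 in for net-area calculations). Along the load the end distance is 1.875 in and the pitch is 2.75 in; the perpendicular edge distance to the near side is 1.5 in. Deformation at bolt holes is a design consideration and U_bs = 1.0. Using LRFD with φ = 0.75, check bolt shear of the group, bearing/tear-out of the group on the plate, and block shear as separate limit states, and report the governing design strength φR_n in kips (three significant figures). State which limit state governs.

Bolt shear: A_b = π·0.75²/4 = 0.4418 in²; R_n = 68 × 0.4418 × 3 × 1 = 90.12 kips → 0.75 × 90.12 = 67.6 kips.
Bearing: edge l_c = 1.469, r_n = 61.69 kips; interior l_c = 1.938, r_n = 63 kips; R_n = 61.69 + 2·63 = 187.7 kips → 141 kips.
Block shear: A_gv = 3.688, A_nv = 2.594, A_nt = 0.5312 in²; R_n = min(0.6F_uA_nv, 0.6F_yA_gv) + U_bs·F_u·A_nt = 146.1 kips → 110 kips.
Bolt shear governs: 67.6 kips.

67.6 kips (bolt shear governs)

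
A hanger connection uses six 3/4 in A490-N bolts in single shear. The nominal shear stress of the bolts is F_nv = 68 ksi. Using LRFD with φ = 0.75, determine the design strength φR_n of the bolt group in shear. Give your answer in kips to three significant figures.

A_b = π × 0.75² / 4 = 0.4418 in².
R_n = F_nv · A_b · n · n_s = 68 × 0.4418 × 6 × 1 = 180.2 kips.
Design strength φR_n = 0.75 × 180.2 = 135 kips.

135 kips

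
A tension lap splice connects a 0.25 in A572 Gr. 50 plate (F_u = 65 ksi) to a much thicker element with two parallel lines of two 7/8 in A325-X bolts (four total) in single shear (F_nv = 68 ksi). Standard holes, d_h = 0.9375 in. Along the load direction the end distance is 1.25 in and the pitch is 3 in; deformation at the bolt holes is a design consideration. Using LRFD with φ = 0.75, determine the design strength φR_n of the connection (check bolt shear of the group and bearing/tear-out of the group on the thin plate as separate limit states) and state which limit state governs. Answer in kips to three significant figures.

Bolt shear: A_b = π·0.875²/4 = 0.6013 in²; R_n = 68 × 0.6013 × 4 × 1 = 163.6 kips → 0.75 × 163.6 = 123 kips.
Bearing (1.2 l_c t F_u ≤ 2.4 d t F_u): upper limit = 2.4·0.875·0.25·65 = 34.12 kips.
  Edge l_c = 1.25 − 0.9375/2 = 0.7812 → r_n = 15.23 kips; interior l_c = 3 − 0.9375 = 2.062 → r_n = 34.12 kips.
  R_n,bearing = 2·15.23 + 2·34.12 = 98.72 kips → 0.75 × 98.72 = 74 kips.
Bearing governs: 74 kips.

74 kips (bearing governs)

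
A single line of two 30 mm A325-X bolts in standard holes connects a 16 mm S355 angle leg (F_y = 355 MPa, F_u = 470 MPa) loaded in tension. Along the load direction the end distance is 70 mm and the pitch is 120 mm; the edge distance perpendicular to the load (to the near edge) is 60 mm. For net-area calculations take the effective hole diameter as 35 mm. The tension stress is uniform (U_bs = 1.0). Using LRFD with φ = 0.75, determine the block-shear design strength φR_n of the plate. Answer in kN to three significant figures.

Shear plane L_v = 70 + 1·120 = 190 mm; A_gv = 190 × 16 = 3040 mm².
A_nv = (190 − 1.5·35) × 16 = 2200 mm².
A_nt = (60 − 0.5·35) × 16 = 680 mm².
0.6 F_u A_nv = 620.4 kN; 0.6 F_y A_gv = 647.5 kN → shear rupture governs the shear term.
R_n = 620.4 + 1.0 × 470 × 680 / 1000 = 940 kN.
Design strength φR_n = 0.75 × 940 = 705 kN.

705 kN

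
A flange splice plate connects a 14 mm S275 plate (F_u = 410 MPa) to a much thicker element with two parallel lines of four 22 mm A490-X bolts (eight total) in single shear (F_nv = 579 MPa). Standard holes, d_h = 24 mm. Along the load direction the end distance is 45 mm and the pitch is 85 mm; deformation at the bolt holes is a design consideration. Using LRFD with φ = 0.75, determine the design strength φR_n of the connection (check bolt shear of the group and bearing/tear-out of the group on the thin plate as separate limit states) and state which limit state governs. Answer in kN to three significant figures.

Bolt shear: A_b = π·22²/4 = 380.1 mm²; R_n = 579 × 380.1 × 8 × 1 / 1000 = 1761 kN → 0.75 × 1761 = 1320 kN.
Bearing (1.2 l_c t F_u ≤ 2.4 d t F_u): upper limit = 2.4·22·14·410 / 1000 = 303.1 kN.
  Edge l_c = 45 − 24/2 = 33 → r_n = 227.3 kN; interior l_c = 85 − 24 = 61 → r_n = 303.1 kN.
  R_n,bearing = 2·227.3 + 6·303.1 = 2273 kN → 0.75 × 2273 = 1700 kN.
Bolt shear governs: 1320 kN.

1320 kN (bolt shear governs)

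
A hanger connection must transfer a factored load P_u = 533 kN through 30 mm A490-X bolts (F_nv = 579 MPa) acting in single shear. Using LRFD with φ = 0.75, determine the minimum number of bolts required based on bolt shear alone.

A_b = π·30²/4 = 706.9 mm².
Per-bolt design strength φR_n = 0.75 × 579 × 706.9 × 1 / 1000 = 307 kN.
n ≥ 533 / 307 = 1.736 → use 2 bolts.

2 bolts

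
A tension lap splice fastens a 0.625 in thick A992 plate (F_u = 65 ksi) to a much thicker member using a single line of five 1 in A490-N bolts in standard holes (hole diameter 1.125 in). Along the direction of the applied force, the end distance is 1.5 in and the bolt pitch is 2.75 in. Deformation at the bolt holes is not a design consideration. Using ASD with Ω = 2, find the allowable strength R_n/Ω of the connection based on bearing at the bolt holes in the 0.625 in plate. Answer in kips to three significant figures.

Per bolt r_n = 1.5 l_c t F_u ≤ 3.0 d t F_u; upper limit = 3.0 × 1 × 0.625 × 65 = 121.9 kips.
Edge bolt: l_c = 1.5 − 1.125/2 = 0.9375 in → 1.5 × 0.9375 × 0.625 × 65 = 57.13 → r_n = 57.13 kips.
Interior bolts: l_c = 2.75 − 1.125 = 1.625 in → 1.5 × 1.625 × 0.625 × 65 = 99.02 → r_n = 99.02 kips.
R_n = 1 × 57.13 + 4 × 99.02 = 453.2 kips.
Allowable strength R_n/Ω = 453.2 / 2 = 227 kips.

227 kips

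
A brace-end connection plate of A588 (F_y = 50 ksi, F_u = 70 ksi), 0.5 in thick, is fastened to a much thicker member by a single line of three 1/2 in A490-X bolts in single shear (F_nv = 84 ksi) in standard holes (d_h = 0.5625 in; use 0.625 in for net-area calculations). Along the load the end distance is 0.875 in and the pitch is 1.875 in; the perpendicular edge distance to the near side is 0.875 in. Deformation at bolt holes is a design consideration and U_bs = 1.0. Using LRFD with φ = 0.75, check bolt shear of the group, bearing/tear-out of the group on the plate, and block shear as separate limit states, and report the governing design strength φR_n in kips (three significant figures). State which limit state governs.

37.1 kips (bolt shear governs)

Bolt shear: A_b = π·0.5²/4 = 0.1963 in²; R_n = 84 × 0.1963 × 3 × 1 = 49.48 kips → 0.75 × 49.48 = 37.1 kips.
Bearing: edge l_c = 0.5938, r_n = 24.94 kips; interior l_c = 1.312, r_n = 42 kips; R_n = 24.94 + 2·42 = 108.9 kips → 81.7 kips.
Block shear: A_gv = 2.312, A_nv = 1.531, A_nt = 0.2812 in²; R_n = min(0.6F_uA_nv, 0.6F_yA_gv) + U_bs·F_u·A_nt = 84 kips → 63 kips.
Bolt shear governs: 37.1 kips.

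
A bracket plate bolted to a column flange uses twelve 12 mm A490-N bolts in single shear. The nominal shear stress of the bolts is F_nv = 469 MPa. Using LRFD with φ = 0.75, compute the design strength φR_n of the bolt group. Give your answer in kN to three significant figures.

477 kN

A_b = π × 12² / 4 = 113.1 mm².
R_n = F_nv · A_b · n · n_s = 469 × 113.1 × 12 × 1 / 1000 = 636.5 kN.
Design strength φR_n = 0.75 × 636.5 = 477 kN.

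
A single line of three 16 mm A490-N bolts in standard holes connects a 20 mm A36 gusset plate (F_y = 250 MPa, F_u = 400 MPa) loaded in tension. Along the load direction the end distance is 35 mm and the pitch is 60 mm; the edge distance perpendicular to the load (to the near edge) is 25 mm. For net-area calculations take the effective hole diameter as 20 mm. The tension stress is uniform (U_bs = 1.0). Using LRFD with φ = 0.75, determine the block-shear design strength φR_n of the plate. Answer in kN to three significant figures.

439 kN

Shear plane L_v = 35 + 2·60 = 155 mm; A_gv = 155 × 20 = 3100 mm².
A_nv = (155 − 2.5·20) × 20 = 2100 mm².
A_nt = (25 − 0.5·20) × 20 = 300 mm².
0.6 F_u A_nv = 504 kN; 0.6 F_y A_gv = 465 kN → shear yielding governs the shear term.
R_n = 465 + 1.0 × 400 × 300 / 1000 = 585 kN.
Design strength φR_n = 0.75 × 585 = 439 kN.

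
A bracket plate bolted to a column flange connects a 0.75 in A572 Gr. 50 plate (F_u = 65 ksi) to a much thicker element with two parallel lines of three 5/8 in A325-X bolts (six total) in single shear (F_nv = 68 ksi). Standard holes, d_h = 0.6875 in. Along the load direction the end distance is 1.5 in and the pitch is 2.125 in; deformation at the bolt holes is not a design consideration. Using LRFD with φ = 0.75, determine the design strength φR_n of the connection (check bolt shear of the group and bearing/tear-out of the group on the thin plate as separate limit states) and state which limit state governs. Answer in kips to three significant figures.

93.9 kips (bolt shear governs)

Bolt shear: A_b = π·0.625²/4 = 0.3068 in²; R_n = 68 × 0.3068 × 6 × 1 = 125.2 kips → 0.75 × 125.2 = 93.9 kips.
Bearing (1.5 l_c t F_u ≤ 3.0 d t F_u): upper limit = 3.0·0.625·0.75·65 = 91.41 kips.
  Edge l_c = 1.5 − 0.6875/2 = 1.156 → r_n = 84.55 kips; interior l_c = 2.125 − 0.6875 = 1.438 → r_n = 91.41 kips.
  R_n,bearing = 2·84.55 + 4·91.41 = 534.7 kips → 0.75 × 534.7 = 401 kips.
Bolt shear governs: 93.9 kips.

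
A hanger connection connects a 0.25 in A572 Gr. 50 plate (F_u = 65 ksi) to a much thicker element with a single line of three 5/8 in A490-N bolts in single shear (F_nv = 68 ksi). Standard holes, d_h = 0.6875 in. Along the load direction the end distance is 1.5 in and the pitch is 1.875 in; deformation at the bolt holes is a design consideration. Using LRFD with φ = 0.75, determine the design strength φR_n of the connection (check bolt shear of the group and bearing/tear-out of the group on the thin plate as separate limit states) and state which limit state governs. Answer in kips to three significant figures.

46.9 kips (bolt shear governs)

Bolt shear: A_b = π·0.625²/4 = 0.3068 in²; R_n = 68 × 0.3068 × 3 × 1 = 62.59 kips → 0.75 × 62.59 = 46.9 kips.
Bearing (1.2 l_c t F_u ≤ 2.4 d t F_u): upper limit = 2.4·0.625·0.25·65 = 24.38 kips.
  Edge l_c = 1.5 − 0.6875/2 = 1.156 → r_n = 22.55 kips; interior l_c = 1.875 − 0.6875 = 1.188 → r_n = 23.16 kips.
  R_n,bearing = 1·22.55 + 2·23.16 = 68.86 kips → 0.75 × 68.86 = 51.6 kips.
Bolt shear governs: 46.9 kips.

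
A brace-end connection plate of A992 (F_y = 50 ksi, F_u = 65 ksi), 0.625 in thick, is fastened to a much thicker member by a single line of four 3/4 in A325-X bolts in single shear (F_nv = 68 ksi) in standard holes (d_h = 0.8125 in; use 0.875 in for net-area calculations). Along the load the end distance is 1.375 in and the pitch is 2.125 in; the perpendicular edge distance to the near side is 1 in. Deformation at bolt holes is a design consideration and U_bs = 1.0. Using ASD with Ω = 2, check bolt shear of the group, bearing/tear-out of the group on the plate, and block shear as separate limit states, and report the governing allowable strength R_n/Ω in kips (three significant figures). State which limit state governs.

Bolt shear: A_b = π·0.75²/4 = 0.4418 in²; R_n = 68 × 0.4418 × 4 × 1 = 120.2 kips → 120.2 / 2 = 60.1 kips.
Bearing: edge l_c = 0.9688, r_n = 47.23 kips; interior l_c = 1.312, r_n = 63.98 kips; R_n = 47.23 + 3·63.98 = 239.2 kips → 120 kips.
Block shear: A_gv = 4.844, A_nv = 2.93, A_nt = 0.3516 in²; R_n = min(0.6F_uA_nv, 0.6F_yA_gv) + U_bs·F_u·A_nt = 137.1 kips → 68.6 kips.
Bolt shear governs: 60.1 kips.

60.1 kips (bolt shear governs)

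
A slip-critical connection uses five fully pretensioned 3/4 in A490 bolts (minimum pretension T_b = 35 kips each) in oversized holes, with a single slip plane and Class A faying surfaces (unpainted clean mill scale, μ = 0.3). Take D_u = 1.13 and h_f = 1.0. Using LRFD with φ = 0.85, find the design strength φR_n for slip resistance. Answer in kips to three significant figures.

R_n = μ · D_u · h_f · T_b · n_s · n_b = 0.3 × 1.13 × 1.0 × 35 × 1 × 5 = 59.32 kips.
Design strength φR_n = 0.85 × 59.32 = 50.4 kips.

50.4 kips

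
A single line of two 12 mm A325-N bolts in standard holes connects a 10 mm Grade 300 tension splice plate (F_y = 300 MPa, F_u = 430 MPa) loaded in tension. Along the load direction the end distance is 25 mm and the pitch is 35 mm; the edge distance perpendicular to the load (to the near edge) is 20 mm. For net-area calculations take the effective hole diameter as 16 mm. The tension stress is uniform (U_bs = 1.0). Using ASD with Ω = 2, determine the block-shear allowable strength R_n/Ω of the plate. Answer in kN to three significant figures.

72.2 kN

Shear plane L_v = 25 + 1·35 = 60 mm; A_gv = 60 × 10 = 600 mm².
A_nv = (60 − 1.5·16) × 10 = 360 mm².
A_nt = (20 − 0.5·16) × 10 = 120 mm².
0.6 F_u A_nv = 92.88 kN; 0.6 F_y A_gv = 108 kN → shear rupture governs the shear term.
R_n = 92.88 + 1.0 × 430 × 120 / 1000 = 144.5 kN.
Allowable strength R_n/Ω = 144.5 / 2 = 72.2 kN.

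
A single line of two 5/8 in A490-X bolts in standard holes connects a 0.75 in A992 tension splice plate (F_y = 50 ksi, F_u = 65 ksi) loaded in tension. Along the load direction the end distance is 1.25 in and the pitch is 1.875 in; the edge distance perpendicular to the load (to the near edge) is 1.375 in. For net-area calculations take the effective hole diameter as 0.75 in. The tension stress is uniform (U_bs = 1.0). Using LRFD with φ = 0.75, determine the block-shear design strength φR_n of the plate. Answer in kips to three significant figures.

80.4 kips

Shear plane L_v = 1.25 + 1·1.875 = 3.125 in; A_gv = 3.125 × 0.75 = 2.344 in².
A_nv = (3.125 − 1.5·0.75) × 0.75 = 1.5 in².
A_nt = (1.375 − 0.5·0.75) × 0.75 = 0.75 in².
0.6 F_u A_nv = 58.5 kips; 0.6 F_y A_gv = 70.31 kips → shear rupture governs the shear term.
R_n = 58.5 + 1.0 × 65 × 0.75 = 107.2 kips.
Design strength φR_n = 0.75 × 107.2 = 80.4 kips.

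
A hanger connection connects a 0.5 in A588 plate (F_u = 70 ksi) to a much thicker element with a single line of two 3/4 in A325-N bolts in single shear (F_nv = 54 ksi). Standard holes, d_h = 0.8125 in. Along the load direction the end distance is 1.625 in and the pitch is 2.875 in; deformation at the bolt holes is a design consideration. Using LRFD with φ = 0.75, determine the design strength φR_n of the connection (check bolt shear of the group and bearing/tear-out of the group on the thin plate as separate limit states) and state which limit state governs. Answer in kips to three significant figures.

35.8 kips (bolt shear governs)

Bolt shear: A_b = π·0.75²/4 = 0.4418 in²; R_n = 54 × 0.4418 × 2 × 1 = 47.71 kips → 0.75 × 47.71 = 35.8 kips.
Bearing (1.2 l_c t F_u ≤ 2.4 d t F_u): upper limit = 2.4·0.75·0.5·70 = 63 kips.
  Edge l_c = 1.625 − 0.8125/2 = 1.219 → r_n = 51.19 kips; interior l_c = 2.875 − 0.8125 = 2.062 → r_n = 63 kips.
  R_n,bearing = 1·51.19 + 1·63 = 114.2 kips → 0.75 × 114.2 = 85.6 kips.
Bolt shear governs: 35.8 kips.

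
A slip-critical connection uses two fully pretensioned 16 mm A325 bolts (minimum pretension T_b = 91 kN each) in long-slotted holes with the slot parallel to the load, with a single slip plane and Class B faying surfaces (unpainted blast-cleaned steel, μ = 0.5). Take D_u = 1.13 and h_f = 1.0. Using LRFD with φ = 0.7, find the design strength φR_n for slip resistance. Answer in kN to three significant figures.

72 kN

R_n = μ · D_u · h_f · T_b · n_s · n_b = 0.5 × 1.13 × 1.0 × 91 × 1 × 2 = 102.8 kN.
Design strength φR_n = 0.7 × 102.8 = 72 kN.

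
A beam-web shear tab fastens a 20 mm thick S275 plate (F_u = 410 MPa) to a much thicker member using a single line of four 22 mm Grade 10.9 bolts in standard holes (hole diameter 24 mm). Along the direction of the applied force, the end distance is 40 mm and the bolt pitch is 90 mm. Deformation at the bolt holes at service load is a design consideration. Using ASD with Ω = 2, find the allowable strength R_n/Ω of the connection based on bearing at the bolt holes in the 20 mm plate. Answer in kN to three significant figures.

787 kN

Per bolt r_n = 1.2 l_c t F_u ≤ 2.4 d t F_u; upper limit = 2.4 × 22 × 20 × 410 / 1000 = 433 kN.
Edge bolt: l_c = 40 − 24/2 = 28 mm → 1.2 × 28 × 20 × 410 / 1000 = 275.5 → r_n = 275.5 kN.
Interior bolts: l_c = 90 − 24 = 66 mm → 1.2 × 66 × 20 × 410 / 1000 = 649.4 → r_n = 433 kN.
R_n = 1 × 275.5 + 3 × 433 = 1574 kN.
Allowable strength R_n/Ω = 1574 / 2 = 787 kN.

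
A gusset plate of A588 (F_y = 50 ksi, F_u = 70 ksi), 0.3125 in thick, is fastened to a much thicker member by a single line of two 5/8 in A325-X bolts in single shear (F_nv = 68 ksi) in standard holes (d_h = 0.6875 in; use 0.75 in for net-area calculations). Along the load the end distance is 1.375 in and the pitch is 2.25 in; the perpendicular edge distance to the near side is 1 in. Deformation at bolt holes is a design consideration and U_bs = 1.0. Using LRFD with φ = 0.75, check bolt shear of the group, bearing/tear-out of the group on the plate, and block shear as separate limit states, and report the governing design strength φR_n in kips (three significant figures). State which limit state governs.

31.3 kips (bolt shear governs)

Bolt shear: A_b = π·0.625²/4 = 0.3068 in²; R_n = 68 × 0.3068 × 2 × 1 = 41.72 kips → 0.75 × 41.72 = 31.3 kips.
Bearing: edge l_c = 1.031, r_n = 27.07 kips; interior l_c = 1.562, r_n = 32.81 kips; R_n = 27.07 + 1·32.81 = 59.88 kips → 44.9 kips.
Block shear: A_gv = 1.133, A_nv = 0.7812, A_nt = 0.1953 in²; R_n = min(0.6F_uA_nv, 0.6F_yA_gv) + U_bs·F_u·A_nt = 46.48 kips → 34.9 kips.
Bolt shear governs: 31.3 kips.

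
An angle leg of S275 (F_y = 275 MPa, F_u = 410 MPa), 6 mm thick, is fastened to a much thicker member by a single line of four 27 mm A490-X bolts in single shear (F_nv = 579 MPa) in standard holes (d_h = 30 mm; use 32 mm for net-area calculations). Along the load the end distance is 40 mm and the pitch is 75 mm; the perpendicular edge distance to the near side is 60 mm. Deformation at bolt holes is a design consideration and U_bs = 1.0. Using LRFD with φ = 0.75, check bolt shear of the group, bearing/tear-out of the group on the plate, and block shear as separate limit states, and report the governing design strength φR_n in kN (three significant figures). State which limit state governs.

251 kN (block shear governs)

Bolt shear: A_b = π·27²/4 = 572.6 mm²; R_n = 579 × 572.6 × 4 × 1 / 1000 = 1326 kN → 0.75 × 1326 = 995 kN.
Bearing: edge l_c = 25, r_n = 73.8 kN; interior l_c = 45, r_n = 132.8 kN; R_n = 73.8 + 3·132.8 = 472.3 kN → 354 kN.
Block shear: A_gv = 1590, A_nv = 918, A_nt = 264 mm²; R_n = min(0.6F_uA_nv, 0.6F_yA_gv) + U_bs·F_u·A_nt = 334.1 kN → 251 kN.
Block shear governs: 251 kN.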